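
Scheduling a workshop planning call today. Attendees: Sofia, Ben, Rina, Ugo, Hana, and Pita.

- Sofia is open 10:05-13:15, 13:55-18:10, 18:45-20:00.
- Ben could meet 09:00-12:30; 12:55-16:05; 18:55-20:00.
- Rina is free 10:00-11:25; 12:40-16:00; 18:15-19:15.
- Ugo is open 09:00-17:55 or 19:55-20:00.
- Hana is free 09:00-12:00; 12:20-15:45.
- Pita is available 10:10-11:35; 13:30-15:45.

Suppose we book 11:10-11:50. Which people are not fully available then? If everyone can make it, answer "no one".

Sofia: free for 11:10-11:50. Ben: free for 11:10-11:50. Rina: not fully free for 11:10-11:50. Ugo: free for 11:10-11:50. Hana: free for 11:10-11:50. Pita: not fully free for 11:10-11:50.

Pita, Rina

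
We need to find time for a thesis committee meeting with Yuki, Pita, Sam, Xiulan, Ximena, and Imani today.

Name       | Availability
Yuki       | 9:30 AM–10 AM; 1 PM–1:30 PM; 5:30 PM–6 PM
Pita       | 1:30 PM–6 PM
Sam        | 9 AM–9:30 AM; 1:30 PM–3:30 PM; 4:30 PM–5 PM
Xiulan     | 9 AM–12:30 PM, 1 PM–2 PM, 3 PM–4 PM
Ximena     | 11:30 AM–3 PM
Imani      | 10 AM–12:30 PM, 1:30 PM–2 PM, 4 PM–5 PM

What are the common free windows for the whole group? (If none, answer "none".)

Yuki ∩ Pita: 17:30-18:00.
Yuki ∩ Pita ∩ Sam: ∅.
Yuki ∩ Pita ∩ Sam ∩ Xiulan: ∅.
Yuki ∩ Pita ∩ Sam ∩ Xiulan ∩ Ximena: ∅.
Yuki ∩ Pita ∩ Sam ∩ Xiulan ∩ Ximena ∩ Imani: ∅.
There is no time when everyone is free.

none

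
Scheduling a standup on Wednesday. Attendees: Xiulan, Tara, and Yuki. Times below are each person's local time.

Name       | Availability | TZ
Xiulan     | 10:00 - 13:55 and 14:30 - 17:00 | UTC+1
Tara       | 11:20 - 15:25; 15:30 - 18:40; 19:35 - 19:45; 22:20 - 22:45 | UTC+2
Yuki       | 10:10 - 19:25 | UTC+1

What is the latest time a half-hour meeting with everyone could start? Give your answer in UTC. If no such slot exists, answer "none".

Xiulan in UTC: 09:00-12:55, 13:30-16:00 (subtract 1h to convert from UTC+1).
Tara in UTC: 09:20-13:25, 13:30-16:40, 17:35-17:45, 20:20-20:45 (subtract 2h to convert from UTC+2).
Yuki in UTC: 09:10-18:25 (subtract 1h to convert from UTC+1).
Xiulan ∩ Tara: 09:20-12:55, 13:30-16:00.
Xiulan ∩ Tara ∩ Yuki: 09:20-12:55, 13:30-16:00.
The last common window of at least 30 minutes is 13:30-16:00; a 30-minute meeting can start as late as 15:30 and still end by 16:00.

15:30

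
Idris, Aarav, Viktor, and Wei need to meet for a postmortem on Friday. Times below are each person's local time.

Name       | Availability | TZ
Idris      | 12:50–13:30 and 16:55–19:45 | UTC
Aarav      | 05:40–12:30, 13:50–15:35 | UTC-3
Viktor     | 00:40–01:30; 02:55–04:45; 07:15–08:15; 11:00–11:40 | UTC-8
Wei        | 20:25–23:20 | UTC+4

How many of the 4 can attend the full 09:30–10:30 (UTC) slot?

1

Idris in UTC: 12:50-13:30, 16:55-19:45.
Aarav in UTC: 08:40-15:30, 16:50-18:35 (add 3h to convert from UTC-3).
Viktor in UTC: 08:40-09:30, 10:55-12:45, 15:15-16:15, 19:00-19:40 (add 8h to convert from UTC-8).
Wei in UTC: 16:25-19:20 (subtract 4h to convert from UTC+4).
Aarav can make the full 09:30-10:30 slot — that's 1.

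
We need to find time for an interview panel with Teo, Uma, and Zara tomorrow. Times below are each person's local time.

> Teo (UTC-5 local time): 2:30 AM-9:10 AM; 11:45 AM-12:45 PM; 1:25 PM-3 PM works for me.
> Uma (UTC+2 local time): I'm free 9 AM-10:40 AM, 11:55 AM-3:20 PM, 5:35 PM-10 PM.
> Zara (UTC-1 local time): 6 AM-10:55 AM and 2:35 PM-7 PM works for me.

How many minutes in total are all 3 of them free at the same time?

345

Teo in UTC: 07:30-14:10, 16:45-17:45, 18:25-20:00 (add 5h to convert from UTC-5).
Uma in UTC: 07:00-08:40, 09:55-13:20, 15:35-20:00 (subtract 2h to convert from UTC+2).
Zara in UTC: 07:00-11:55, 15:35-20:00 (add 1h to convert from UTC-1).
Teo ∩ Uma: 07:30-08:40, 09:55-13:20, 16:45-17:45, 18:25-20:00.
Teo ∩ Uma ∩ Zara: 07:30-08:40, 09:55-11:55, 16:45-17:45, 18:25-20:00.
So the common availability across everyone is 07:30-08:40, 09:55-11:55, 16:45-17:45, 18:25-20:00.
Summing the common windows: 70 + 120 + 60 + 95 = 345 minutes.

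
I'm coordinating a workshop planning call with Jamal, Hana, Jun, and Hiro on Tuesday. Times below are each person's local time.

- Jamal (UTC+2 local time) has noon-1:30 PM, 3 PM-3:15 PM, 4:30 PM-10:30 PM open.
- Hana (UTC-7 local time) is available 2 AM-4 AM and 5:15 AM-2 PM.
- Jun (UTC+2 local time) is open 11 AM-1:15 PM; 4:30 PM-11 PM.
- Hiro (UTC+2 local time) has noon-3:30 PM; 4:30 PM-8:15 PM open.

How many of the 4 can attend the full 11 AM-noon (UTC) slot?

Jamal in UTC: 10:00-11:30, 13:00-13:15, 14:30-20:30 (subtract 2h to convert from UTC+2).
Hana in UTC: 09:00-11:00, 12:15-21:00 (add 7h to convert from UTC-7).
Jun in UTC: 09:00-11:15, 14:30-21:00 (subtract 2h to convert from UTC+2).
Hiro in UTC: 10:00-13:30, 14:30-18:15 (subtract 2h to convert from UTC+2).
Hiro can make the full 11:00-12:00 slot — that's 1.

1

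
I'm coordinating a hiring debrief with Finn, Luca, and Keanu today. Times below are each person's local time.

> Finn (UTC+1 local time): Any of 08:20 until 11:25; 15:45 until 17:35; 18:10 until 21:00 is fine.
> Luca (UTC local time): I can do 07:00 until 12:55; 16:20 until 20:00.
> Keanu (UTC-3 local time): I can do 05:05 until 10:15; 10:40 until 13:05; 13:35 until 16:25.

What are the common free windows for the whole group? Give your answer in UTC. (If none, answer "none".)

08:05-10:25, 17:10-19:25

Finn in UTC: 07:20-10:25, 14:45-16:35, 17:10-20:00 (subtract 1h to convert from UTC+1).
Luca in UTC: 07:00-12:55, 16:20-20:00.
Keanu in UTC: 08:05-13:15, 13:40-16:05, 16:35-19:25 (add 3h to convert from UTC-3).
Finn ∩ Luca: 07:20-10:25, 16:20-16:35, 17:10-20:00.
Finn ∩ Luca ∩ Keanu: 08:05-10:25, 17:10-19:25.
Those are the intersection windows.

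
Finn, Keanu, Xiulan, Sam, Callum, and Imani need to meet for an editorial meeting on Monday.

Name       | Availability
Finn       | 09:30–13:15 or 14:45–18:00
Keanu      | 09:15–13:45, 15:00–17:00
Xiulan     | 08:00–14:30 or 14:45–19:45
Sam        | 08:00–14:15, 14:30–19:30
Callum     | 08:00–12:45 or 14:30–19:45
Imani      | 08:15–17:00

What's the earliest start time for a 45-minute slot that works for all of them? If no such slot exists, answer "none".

Finn ∩ Keanu: 09:30-13:15, 15:00-17:00.
Finn ∩ Keanu ∩ Xiulan: 09:30-13:15, 15:00-17:00.
Finn ∩ Keanu ∩ Xiulan ∩ Sam: 09:30-13:15, 15:00-17:00.
Finn ∩ Keanu ∩ Xiulan ∩ Sam ∩ Callum: 09:30-12:45, 15:00-17:00.
Finn ∩ Keanu ∩ Xiulan ∩ Sam ∩ Callum ∩ Imani: 09:30-12:45, 15:00-17:00.
Those are the intersection windows.
The first common window of at least 45 minutes is 09:30-12:45, so the earliest start is 09:30.

09:30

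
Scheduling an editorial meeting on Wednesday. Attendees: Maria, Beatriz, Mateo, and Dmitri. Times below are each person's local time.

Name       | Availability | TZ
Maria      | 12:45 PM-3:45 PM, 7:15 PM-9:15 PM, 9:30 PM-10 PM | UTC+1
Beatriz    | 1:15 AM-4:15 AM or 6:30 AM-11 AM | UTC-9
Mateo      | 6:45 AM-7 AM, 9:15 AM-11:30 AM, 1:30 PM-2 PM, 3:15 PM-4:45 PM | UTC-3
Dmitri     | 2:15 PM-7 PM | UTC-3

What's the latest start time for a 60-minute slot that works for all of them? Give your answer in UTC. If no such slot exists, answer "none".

Maria in UTC: 11:45-14:45, 18:15-20:15, 20:30-21:00 (subtract 1h to convert from UTC+1).
Beatriz in UTC: 10:15-13:15, 15:30-20:00 (add 9h to convert from UTC-9).
Mateo in UTC: 09:45-10:00, 12:15-14:30, 16:30-17:00, 18:15-19:45 (add 3h to convert from UTC-3).
Dmitri in UTC: 17:15-22:00 (add 3h to convert from UTC-3).
Maria ∩ Beatriz: 11:45-13:15, 18:15-20:00.
Maria ∩ Beatriz ∩ Mateo: 12:15-13:15, 18:15-19:45.
Maria ∩ Beatriz ∩ Mateo ∩ Dmitri: 18:15-19:45.
The last common window of at least 60 minutes is 18:15-19:45; a 60-minute meeting can start as late as 18:45 and still end by 19:45.

18:45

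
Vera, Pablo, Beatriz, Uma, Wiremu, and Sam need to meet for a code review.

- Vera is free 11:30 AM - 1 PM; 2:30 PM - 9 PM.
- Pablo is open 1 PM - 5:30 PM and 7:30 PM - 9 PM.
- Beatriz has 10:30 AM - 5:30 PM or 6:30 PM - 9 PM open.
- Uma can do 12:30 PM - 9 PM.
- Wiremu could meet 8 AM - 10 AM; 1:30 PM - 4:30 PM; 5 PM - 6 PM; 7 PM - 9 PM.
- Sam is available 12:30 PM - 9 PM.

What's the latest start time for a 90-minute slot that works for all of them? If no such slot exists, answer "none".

19:30

Vera ∩ Pablo: 14:30-17:30, 19:30-21:00.
Vera ∩ Pablo ∩ Beatriz: 14:30-17:30, 19:30-21:00.
Vera ∩ Pablo ∩ Beatriz ∩ Uma: 14:30-17:30, 19:30-21:00.
Vera ∩ Pablo ∩ Beatriz ∩ Uma ∩ Wiremu: 14:30-16:30, 17:00-17:30, 19:30-21:00.
Vera ∩ Pablo ∩ Beatriz ∩ Uma ∩ Wiremu ∩ Sam: 14:30-16:30, 17:00-17:30, 19:30-21:00.
The last common window of at least 90 minutes is 19:30-21:00; a 90-minute meeting can start as late as 19:30 and still end by 21:00.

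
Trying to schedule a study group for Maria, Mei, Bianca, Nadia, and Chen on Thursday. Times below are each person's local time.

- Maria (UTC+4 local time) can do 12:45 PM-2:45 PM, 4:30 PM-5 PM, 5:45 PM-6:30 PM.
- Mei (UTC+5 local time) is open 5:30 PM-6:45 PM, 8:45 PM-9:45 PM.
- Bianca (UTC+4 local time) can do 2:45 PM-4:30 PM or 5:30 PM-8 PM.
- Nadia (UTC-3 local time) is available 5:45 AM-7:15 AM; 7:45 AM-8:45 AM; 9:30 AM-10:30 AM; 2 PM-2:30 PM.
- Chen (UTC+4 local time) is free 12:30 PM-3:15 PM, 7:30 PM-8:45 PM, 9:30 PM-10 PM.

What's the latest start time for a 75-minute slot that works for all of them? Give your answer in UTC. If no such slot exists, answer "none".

Maria in UTC: 08:45-10:45, 12:30-13:00, 13:45-14:30 (subtract 4h to convert from UTC+4).
Mei in UTC: 12:30-13:45, 15:45-16:45 (subtract 5h to convert from UTC+5).
Bianca in UTC: 10:45-12:30, 13:30-16:00 (subtract 4h to convert from UTC+4).
Nadia in UTC: 08:45-10:15, 10:45-11:45, 12:30-13:30, 17:00-17:30 (add 3h to convert from UTC-3).
Chen in UTC: 08:30-11:15, 15:30-16:45, 17:30-18:00 (subtract 4h to convert from UTC+4).
Maria ∩ Mei: 12:30-13:00.
Maria ∩ Mei ∩ Bianca: ∅.
Maria ∩ Mei ∩ Bianca ∩ Nadia: ∅.
Maria ∩ Mei ∩ Bianca ∩ Nadia ∩ Chen: ∅.
There is no time when everyone is free.
No common window is at least 75 minutes long.

none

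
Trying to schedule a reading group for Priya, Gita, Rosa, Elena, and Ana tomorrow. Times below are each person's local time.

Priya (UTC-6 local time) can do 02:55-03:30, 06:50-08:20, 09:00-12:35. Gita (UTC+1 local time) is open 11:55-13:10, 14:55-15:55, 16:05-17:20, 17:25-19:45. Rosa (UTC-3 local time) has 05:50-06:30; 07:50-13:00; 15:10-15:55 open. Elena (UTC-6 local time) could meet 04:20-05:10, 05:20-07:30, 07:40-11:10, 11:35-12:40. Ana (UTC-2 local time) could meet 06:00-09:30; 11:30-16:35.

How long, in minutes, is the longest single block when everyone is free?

Priya in UTC: 08:55-09:30, 12:50-14:20, 15:00-18:35 (add 6h to convert from UTC-6).
Gita in UTC: 10:55-12:10, 13:55-14:55, 15:05-16:20, 16:25-18:45 (subtract 1h to convert from UTC+1).
Rosa in UTC: 08:50-09:30, 10:50-16:00, 18:10-18:55 (add 3h to convert from UTC-3).
Elena in UTC: 10:20-11:10, 11:20-13:30, 13:40-17:10, 17:35-18:40 (add 6h to convert from UTC-6).
Ana in UTC: 08:00-11:30, 13:30-18:35 (add 2h to convert from UTC-2).
Priya ∩ Gita: 13:55-14:20, 15:05-16:20, 16:25-18:35.
Priya ∩ Gita ∩ Rosa: 13:55-14:20, 15:05-16:00, 18:10-18:35.
Priya ∩ Gita ∩ Rosa ∩ Elena: 13:55-14:20, 15:05-16:00, 18:10-18:35.
Priya ∩ Gita ∩ Rosa ∩ Elena ∩ Ana: 13:55-14:20, 15:05-16:00, 18:10-18:35.
So the common availability across everyone is 13:55-14:20, 15:05-16:00, 18:10-18:35.
The longest is 15:05-16:00 at 55 minutes.

55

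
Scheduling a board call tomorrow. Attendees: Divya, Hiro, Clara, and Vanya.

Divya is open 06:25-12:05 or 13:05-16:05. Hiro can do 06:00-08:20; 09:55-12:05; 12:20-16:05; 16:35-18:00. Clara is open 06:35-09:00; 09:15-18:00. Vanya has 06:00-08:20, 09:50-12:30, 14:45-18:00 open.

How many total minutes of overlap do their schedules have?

Divya ∩ Hiro: 06:25-08:20, 09:55-12:05, 13:05-16:05.
Divya ∩ Hiro ∩ Clara: 06:35-08:20, 09:55-12:05, 13:05-16:05.
Divya ∩ Hiro ∩ Clara ∩ Vanya: 06:35-08:20, 09:55-12:05, 14:45-16:05.
Summing the common windows: 105 + 130 + 80 = 315 minutes.

315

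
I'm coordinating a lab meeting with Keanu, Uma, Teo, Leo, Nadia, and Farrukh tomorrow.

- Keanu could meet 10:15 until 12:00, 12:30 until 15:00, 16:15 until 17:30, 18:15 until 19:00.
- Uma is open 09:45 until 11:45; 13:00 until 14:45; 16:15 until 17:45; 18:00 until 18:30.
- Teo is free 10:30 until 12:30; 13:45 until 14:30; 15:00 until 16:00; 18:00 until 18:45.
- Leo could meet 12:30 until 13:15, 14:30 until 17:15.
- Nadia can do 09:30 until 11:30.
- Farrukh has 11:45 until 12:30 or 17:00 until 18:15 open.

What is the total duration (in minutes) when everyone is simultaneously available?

0

Keanu ∩ Uma: 10:15-11:45, 13:00-14:45, 16:15-17:30, 18:15-18:30.
Keanu ∩ Uma ∩ Teo: 10:30-11:45, 13:45-14:30, 18:15-18:30.
Keanu ∩ Uma ∩ Teo ∩ Leo: ∅.
Keanu ∩ Uma ∩ Teo ∩ Leo ∩ Nadia: ∅.
Keanu ∩ Uma ∩ Teo ∩ Leo ∩ Nadia ∩ Farrukh: ∅.
There is no time when everyone is free.
There is no common window, so the total is 0 minutes.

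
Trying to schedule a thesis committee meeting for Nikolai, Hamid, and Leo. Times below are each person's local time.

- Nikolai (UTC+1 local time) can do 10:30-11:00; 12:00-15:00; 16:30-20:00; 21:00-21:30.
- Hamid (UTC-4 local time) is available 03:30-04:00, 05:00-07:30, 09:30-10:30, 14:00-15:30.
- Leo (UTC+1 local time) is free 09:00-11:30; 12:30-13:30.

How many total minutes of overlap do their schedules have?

30

Nikolai in UTC: 09:30-10:00, 11:00-14:00, 15:30-19:00, 20:00-20:30 (subtract 1h to convert from UTC+1).
Hamid in UTC: 07:30-08:00, 09:00-11:30, 13:30-14:30, 18:00-19:30 (add 4h to convert from UTC-4).
Leo in UTC: 08:00-10:30, 11:30-12:30 (subtract 1h to convert from UTC+1).
Nikolai ∩ Hamid: 09:30-10:00, 11:00-11:30, 13:30-14:00, 18:00-19:00.
Nikolai ∩ Hamid ∩ Leo: 09:30-10:00.
Those are the intersection windows.
That's a single block of 30 minutes.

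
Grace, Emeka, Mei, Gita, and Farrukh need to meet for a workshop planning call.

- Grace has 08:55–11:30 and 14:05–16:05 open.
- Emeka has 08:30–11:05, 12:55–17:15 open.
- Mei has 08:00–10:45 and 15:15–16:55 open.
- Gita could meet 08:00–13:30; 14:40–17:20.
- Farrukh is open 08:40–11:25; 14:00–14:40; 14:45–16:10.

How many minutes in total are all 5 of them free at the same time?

Grace ∩ Emeka: 08:55-11:05, 14:05-16:05.
Grace ∩ Emeka ∩ Mei: 08:55-10:45, 15:15-16:05.
Grace ∩ Emeka ∩ Mei ∩ Gita: 08:55-10:45, 15:15-16:05.
Grace ∩ Emeka ∩ Mei ∩ Gita ∩ Farrukh: 08:55-10:45, 15:15-16:05.
So the common availability across everyone is 08:55-10:45, 15:15-16:05.
Summing the common windows: 110 + 50 = 160 minutes.

160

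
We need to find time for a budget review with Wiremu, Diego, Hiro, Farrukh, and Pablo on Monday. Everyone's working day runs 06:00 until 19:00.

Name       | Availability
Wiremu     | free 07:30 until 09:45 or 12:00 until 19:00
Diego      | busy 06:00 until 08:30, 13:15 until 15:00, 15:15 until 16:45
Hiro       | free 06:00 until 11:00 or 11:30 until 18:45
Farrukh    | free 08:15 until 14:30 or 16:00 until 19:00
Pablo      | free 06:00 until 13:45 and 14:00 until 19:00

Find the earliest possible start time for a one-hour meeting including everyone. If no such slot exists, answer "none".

Wiremu free: 07:30-09:45, 12:00-19:00.
Diego free: 08:30-13:15, 15:00-15:15, 16:45-19:00 (invert busy blocks within the working day).
Hiro free: 06:00-11:00, 11:30-18:45.
Farrukh free: 08:15-14:30, 16:00-19:00.
Pablo free: 06:00-13:45, 14:00-19:00.
Wiremu ∩ Diego: 08:30-09:45, 12:00-13:15, 15:00-15:15, 16:45-19:00.
Wiremu ∩ Diego ∩ Hiro: 08:30-09:45, 12:00-13:15, 15:00-15:15, 16:45-18:45.
Wiremu ∩ Diego ∩ Hiro ∩ Farrukh: 08:30-09:45, 12:00-13:15, 16:45-18:45.
Wiremu ∩ Diego ∩ Hiro ∩ Farrukh ∩ Pablo: 08:30-09:45, 12:00-13:15, 16:45-18:45.
Those are the intersection windows.
The first common window of at least 60 minutes is 08:30-09:45, so the earliest start is 08:30.

08:30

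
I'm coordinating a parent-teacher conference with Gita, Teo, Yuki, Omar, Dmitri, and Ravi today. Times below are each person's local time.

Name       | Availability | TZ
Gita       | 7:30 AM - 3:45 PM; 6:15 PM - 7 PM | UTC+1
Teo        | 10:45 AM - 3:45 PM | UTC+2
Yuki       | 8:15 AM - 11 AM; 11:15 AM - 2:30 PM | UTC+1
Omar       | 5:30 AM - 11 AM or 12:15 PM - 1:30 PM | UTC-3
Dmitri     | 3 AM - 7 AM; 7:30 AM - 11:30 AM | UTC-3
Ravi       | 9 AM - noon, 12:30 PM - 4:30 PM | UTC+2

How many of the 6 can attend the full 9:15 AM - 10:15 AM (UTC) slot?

Gita in UTC: 06:30-14:45, 17:15-18:00 (subtract 1h to convert from UTC+1).
Teo in UTC: 08:45-13:45 (subtract 2h to convert from UTC+2).
Yuki in UTC: 07:15-10:00, 10:15-13:30 (subtract 1h to convert from UTC+1).
Omar in UTC: 08:30-14:00, 15:15-16:30 (add 3h to convert from UTC-3).
Dmitri in UTC: 06:00-10:00, 10:30-14:30 (add 3h to convert from UTC-3).
Ravi in UTC: 07:00-10:00, 10:30-14:30 (subtract 2h to convert from UTC+2).
Gita, Teo, and Omar can make the full 09:15-10:15 slot — that's 3.

3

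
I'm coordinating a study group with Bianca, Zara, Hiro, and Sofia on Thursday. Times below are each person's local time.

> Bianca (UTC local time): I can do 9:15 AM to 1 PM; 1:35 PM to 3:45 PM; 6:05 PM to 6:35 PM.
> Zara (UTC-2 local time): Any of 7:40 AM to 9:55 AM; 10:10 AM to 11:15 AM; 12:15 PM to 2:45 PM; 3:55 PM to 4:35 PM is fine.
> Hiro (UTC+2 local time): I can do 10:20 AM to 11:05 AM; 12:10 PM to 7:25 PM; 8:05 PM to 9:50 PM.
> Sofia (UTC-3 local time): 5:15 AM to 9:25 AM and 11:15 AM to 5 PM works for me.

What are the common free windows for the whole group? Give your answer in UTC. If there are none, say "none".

10:10-11:55, 12:10-12:25, 14:15-15:45, 18:05-18:35

Bianca in UTC: 09:15-13:00, 13:35-15:45, 18:05-18:35.
Zara in UTC: 09:40-11:55, 12:10-13:15, 14:15-16:45, 17:55-18:35 (add 2h to convert from UTC-2).
Hiro in UTC: 08:20-09:05, 10:10-17:25, 18:05-19:50 (subtract 2h to convert from UTC+2).
Sofia in UTC: 08:15-12:25, 14:15-20:00 (add 3h to convert from UTC-3).
Bianca ∩ Zara: 09:40-11:55, 12:10-13:00, 14:15-15:45, 18:05-18:35.
Bianca ∩ Zara ∩ Hiro: 10:10-11:55, 12:10-13:00, 14:15-15:45, 18:05-18:35.
Bianca ∩ Zara ∩ Hiro ∩ Sofia: 10:10-11:55, 12:10-12:25, 14:15-15:45, 18:05-18:35.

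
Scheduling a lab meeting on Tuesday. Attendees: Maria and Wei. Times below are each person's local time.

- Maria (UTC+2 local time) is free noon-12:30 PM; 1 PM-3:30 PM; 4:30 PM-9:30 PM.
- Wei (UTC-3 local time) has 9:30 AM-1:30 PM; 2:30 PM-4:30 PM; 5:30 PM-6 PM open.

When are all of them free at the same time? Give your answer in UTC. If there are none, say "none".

12:30-13:30, 14:30-16:30, 17:30-19:30

Maria in UTC: 10:00-10:30, 11:00-13:30, 14:30-19:30 (subtract 2h to convert from UTC+2).
Wei in UTC: 12:30-16:30, 17:30-19:30, 20:30-21:00 (add 3h to convert from UTC-3).
Maria ∩ Wei: 12:30-13:30, 14:30-16:30, 17:30-19:30.
Those are the intersection windows.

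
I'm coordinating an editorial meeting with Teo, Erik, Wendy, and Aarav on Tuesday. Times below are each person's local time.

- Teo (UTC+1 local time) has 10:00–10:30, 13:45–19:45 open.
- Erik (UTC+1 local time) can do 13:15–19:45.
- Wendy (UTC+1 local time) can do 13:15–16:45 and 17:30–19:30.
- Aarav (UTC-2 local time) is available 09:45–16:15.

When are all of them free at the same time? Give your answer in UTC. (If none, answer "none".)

12:45-15:45, 16:30-18:15

Teo in UTC: 09:00-09:30, 12:45-18:45 (subtract 1h to convert from UTC+1).
Erik in UTC: 12:15-18:45 (subtract 1h to convert from UTC+1).
Wendy in UTC: 12:15-15:45, 16:30-18:30 (subtract 1h to convert from UTC+1).
Aarav in UTC: 11:45-18:15 (add 2h to convert from UTC-2).
Teo ∩ Erik: 12:45-18:45.
Teo ∩ Erik ∩ Wendy: 12:45-15:45, 16:30-18:30.
Teo ∩ Erik ∩ Wendy ∩ Aarav: 12:45-15:45, 16:30-18:15.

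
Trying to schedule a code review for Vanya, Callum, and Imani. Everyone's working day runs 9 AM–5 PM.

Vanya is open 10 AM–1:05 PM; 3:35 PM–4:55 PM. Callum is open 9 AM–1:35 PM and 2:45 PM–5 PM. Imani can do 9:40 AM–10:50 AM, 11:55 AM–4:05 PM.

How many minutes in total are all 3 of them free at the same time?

Vanya ∩ Callum: 10:00-13:05, 15:35-16:55.
Vanya ∩ Callum ∩ Imani: 10:00-10:50, 11:55-13:05, 15:35-16:05.
Those are the intersection windows.
Summing the common windows: 50 + 70 + 30 = 150 minutes.

150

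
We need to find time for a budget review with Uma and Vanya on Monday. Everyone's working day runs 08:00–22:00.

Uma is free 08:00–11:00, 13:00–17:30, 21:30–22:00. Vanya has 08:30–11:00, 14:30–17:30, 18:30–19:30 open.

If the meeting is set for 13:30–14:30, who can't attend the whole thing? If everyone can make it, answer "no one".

Vanya

Uma: free for 13:30-14:30. Vanya: not fully free for 13:30-14:30.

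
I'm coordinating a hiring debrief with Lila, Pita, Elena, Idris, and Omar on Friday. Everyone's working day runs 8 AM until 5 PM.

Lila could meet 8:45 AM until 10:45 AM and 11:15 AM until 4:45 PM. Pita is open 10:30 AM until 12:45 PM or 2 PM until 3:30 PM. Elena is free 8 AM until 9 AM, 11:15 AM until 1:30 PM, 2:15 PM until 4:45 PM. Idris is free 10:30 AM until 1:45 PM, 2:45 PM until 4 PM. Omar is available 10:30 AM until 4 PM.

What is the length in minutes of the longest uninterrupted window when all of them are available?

90

Lila ∩ Pita: 10:30-10:45, 11:15-12:45, 14:00-15:30.
Lila ∩ Pita ∩ Elena: 11:15-12:45, 14:15-15:30.
Lila ∩ Pita ∩ Elena ∩ Idris: 11:15-12:45, 14:45-15:30.
Lila ∩ Pita ∩ Elena ∩ Idris ∩ Omar: 11:15-12:45, 14:45-15:30.
The longest is 11:15-12:45 at 90 minutes.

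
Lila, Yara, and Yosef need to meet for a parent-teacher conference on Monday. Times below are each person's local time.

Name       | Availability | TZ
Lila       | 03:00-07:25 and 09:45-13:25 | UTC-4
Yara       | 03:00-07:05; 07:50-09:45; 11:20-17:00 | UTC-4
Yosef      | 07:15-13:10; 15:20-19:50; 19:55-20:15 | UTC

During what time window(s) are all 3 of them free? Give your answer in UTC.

Lila in UTC: 07:00-11:25, 13:45-17:25 (add 4h to convert from UTC-4).
Yara in UTC: 07:00-11:05, 11:50-13:45, 15:20-21:00 (add 4h to convert from UTC-4).
Yosef in UTC: 07:15-13:10, 15:20-19:50, 19:55-20:15.
Lila ∩ Yara: 07:00-11:05, 15:20-17:25.
Lila ∩ Yara ∩ Yosef: 07:15-11:05, 15:20-17:25.

07:15-11:05, 15:20-17:25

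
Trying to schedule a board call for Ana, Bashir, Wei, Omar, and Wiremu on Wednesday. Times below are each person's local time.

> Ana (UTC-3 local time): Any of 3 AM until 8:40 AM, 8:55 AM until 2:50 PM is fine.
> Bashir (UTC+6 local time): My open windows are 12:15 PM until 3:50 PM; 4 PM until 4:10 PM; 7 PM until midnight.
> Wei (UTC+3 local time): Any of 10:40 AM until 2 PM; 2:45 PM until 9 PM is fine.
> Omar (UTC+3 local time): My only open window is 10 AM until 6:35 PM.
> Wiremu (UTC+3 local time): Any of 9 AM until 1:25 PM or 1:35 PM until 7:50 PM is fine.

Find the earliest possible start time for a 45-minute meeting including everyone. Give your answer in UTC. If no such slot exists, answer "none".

Ana in UTC: 06:00-11:40, 11:55-17:50 (add 3h to convert from UTC-3).
Bashir in UTC: 06:15-09:50, 10:00-10:10, 13:00-18:00 (subtract 6h to convert from UTC+6).
Wei in UTC: 07:40-11:00, 11:45-18:00 (subtract 3h to convert from UTC+3).
Omar in UTC: 07:00-15:35 (subtract 3h to convert from UTC+3).
Wiremu in UTC: 06:00-10:25, 10:35-16:50 (subtract 3h to convert from UTC+3).
Ana ∩ Bashir: 06:15-09:50, 10:00-10:10, 13:00-17:50.
Ana ∩ Bashir ∩ Wei: 07:40-09:50, 10:00-10:10, 13:00-17:50.
Ana ∩ Bashir ∩ Wei ∩ Omar: 07:40-09:50, 10:00-10:10, 13:00-15:35.
Ana ∩ Bashir ∩ Wei ∩ Omar ∩ Wiremu: 07:40-09:50, 10:00-10:10, 13:00-15:35.
The first common window of at least 45 minutes is 07:40-09:50, so the earliest start is 07:40.

07:40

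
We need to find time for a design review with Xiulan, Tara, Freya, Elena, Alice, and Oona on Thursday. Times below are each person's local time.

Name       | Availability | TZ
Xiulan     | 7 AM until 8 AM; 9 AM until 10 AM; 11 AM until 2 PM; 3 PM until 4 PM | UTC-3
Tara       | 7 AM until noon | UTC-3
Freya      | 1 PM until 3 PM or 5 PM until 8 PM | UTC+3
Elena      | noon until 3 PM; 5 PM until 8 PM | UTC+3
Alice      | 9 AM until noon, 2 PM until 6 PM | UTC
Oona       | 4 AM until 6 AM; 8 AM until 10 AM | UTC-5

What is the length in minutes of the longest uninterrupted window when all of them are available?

60

Xiulan in UTC: 10:00-11:00, 12:00-13:00, 14:00-17:00, 18:00-19:00 (add 3h to convert from UTC-3).
Tara in UTC: 10:00-15:00 (add 3h to convert from UTC-3).
Freya in UTC: 10:00-12:00, 14:00-17:00 (subtract 3h to convert from UTC+3).
Elena in UTC: 09:00-12:00, 14:00-17:00 (subtract 3h to convert from UTC+3).
Alice in UTC: 09:00-12:00, 14:00-18:00.
Oona in UTC: 09:00-11:00, 13:00-15:00 (add 5h to convert from UTC-5).
Xiulan ∩ Tara: 10:00-11:00, 12:00-13:00, 14:00-15:00.
Xiulan ∩ Tara ∩ Freya: 10:00-11:00, 14:00-15:00.
Xiulan ∩ Tara ∩ Freya ∩ Elena: 10:00-11:00, 14:00-15:00.
Xiulan ∩ Tara ∩ Freya ∩ Elena ∩ Alice: 10:00-11:00, 14:00-15:00.
Xiulan ∩ Tara ∩ Freya ∩ Elena ∩ Alice ∩ Oona: 10:00-11:00, 14:00-15:00.
The longest is 10:00-11:00 at 60 minutes.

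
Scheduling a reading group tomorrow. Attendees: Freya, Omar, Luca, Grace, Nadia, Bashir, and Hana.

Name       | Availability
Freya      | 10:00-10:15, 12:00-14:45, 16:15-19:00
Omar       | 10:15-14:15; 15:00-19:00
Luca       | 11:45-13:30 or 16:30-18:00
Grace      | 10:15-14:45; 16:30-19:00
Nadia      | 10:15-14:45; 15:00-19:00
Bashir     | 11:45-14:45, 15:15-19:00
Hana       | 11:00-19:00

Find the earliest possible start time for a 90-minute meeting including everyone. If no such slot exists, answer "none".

Freya ∩ Omar: 12:00-14:15, 16:15-19:00.
Freya ∩ Omar ∩ Luca: 12:00-13:30, 16:30-18:00.
Freya ∩ Omar ∩ Luca ∩ Grace: 12:00-13:30, 16:30-18:00.
Freya ∩ Omar ∩ Luca ∩ Grace ∩ Nadia: 12:00-13:30, 16:30-18:00.
Freya ∩ Omar ∩ Luca ∩ Grace ∩ Nadia ∩ Bashir: 12:00-13:30, 16:30-18:00.
Freya ∩ Omar ∩ Luca ∩ Grace ∩ Nadia ∩ Bashir ∩ Hana: 12:00-13:30, 16:30-18:00.
The first common window of at least 90 minutes is 12:00-13:30, so the earliest start is 12:00.

12:00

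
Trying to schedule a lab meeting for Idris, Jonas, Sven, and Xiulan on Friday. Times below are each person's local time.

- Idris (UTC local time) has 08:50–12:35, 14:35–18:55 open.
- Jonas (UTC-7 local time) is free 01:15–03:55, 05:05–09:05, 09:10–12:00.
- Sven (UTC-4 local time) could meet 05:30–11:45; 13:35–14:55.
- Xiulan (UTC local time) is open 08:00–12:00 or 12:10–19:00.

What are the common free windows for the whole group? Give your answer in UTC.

09:30-10:55, 12:10-12:35, 14:35-15:45, 17:35-18:55

Idris in UTC: 08:50-12:35, 14:35-18:55.
Jonas in UTC: 08:15-10:55, 12:05-16:05, 16:10-19:00 (add 7h to convert from UTC-7).
Sven in UTC: 09:30-15:45, 17:35-18:55 (add 4h to convert from UTC-4).
Xiulan in UTC: 08:00-12:00, 12:10-19:00.
Idris ∩ Jonas: 08:50-10:55, 12:05-12:35, 14:35-16:05, 16:10-18:55.
Idris ∩ Jonas ∩ Sven: 09:30-10:55, 12:05-12:35, 14:35-15:45, 17:35-18:55.
Idris ∩ Jonas ∩ Sven ∩ Xiulan: 09:30-10:55, 12:10-12:35, 14:35-15:45, 17:35-18:55.
Those are the intersection windows.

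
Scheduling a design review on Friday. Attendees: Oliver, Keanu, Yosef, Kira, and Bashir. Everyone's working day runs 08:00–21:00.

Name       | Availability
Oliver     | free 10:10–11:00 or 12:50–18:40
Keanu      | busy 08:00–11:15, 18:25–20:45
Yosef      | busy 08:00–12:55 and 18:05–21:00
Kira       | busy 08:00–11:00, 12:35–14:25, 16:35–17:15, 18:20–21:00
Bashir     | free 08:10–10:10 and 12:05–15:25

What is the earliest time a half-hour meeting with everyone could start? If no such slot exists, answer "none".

Oliver free: 10:10-11:00, 12:50-18:40.
Keanu free: 11:15-18:25, 20:45-21:00 (invert busy blocks within the working day).
Yosef free: 12:55-18:05 (invert busy blocks within the working day).
Kira free: 11:00-12:35, 14:25-16:35, 17:15-18:20 (invert busy blocks within the working day).
Bashir free: 08:10-10:10, 12:05-15:25.
Oliver ∩ Keanu: 12:50-18:25.
Oliver ∩ Keanu ∩ Yosef: 12:55-18:05.
Oliver ∩ Keanu ∩ Yosef ∩ Kira: 14:25-16:35, 17:15-18:05.
Oliver ∩ Keanu ∩ Yosef ∩ Kira ∩ Bashir: 14:25-15:25.
The first common window of at least 30 minutes is 14:25-15:25, so the earliest start is 14:25.

14:25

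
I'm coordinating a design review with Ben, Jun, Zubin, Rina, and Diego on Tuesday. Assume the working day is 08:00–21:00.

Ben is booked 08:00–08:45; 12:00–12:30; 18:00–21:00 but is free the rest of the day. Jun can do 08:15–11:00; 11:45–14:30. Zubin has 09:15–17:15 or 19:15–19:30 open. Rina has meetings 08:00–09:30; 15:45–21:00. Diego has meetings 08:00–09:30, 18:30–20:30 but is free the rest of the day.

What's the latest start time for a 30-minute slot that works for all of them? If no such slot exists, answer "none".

Ben free: 08:45-12:00, 12:30-18:00 (invert busy blocks within the working day).
Jun free: 08:15-11:00, 11:45-14:30.
Zubin free: 09:15-17:15, 19:15-19:30.
Rina free: 09:30-15:45 (invert busy blocks within the working day).
Diego free: 09:30-18:30, 20:30-21:00 (invert busy blocks within the working day).
Ben ∩ Jun: 08:45-11:00, 11:45-12:00, 12:30-14:30.
Ben ∩ Jun ∩ Zubin: 09:15-11:00, 11:45-12:00, 12:30-14:30.
Ben ∩ Jun ∩ Zubin ∩ Rina: 09:30-11:00, 11:45-12:00, 12:30-14:30.
Ben ∩ Jun ∩ Zubin ∩ Rina ∩ Diego: 09:30-11:00, 11:45-12:00, 12:30-14:30.
Those are the intersection windows.
The last common window of at least 30 minutes is 12:30-14:30; a 30-minute meeting can start as late as 14:00 and still end by 14:30.

14:00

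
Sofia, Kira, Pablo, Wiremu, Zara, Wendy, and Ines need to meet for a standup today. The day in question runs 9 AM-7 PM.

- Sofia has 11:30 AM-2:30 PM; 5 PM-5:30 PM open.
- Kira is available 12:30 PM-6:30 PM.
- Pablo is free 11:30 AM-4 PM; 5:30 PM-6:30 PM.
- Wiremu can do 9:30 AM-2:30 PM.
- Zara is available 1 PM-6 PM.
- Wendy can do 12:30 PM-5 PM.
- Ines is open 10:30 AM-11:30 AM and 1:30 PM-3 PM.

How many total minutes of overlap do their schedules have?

60

Sofia ∩ Kira: 12:30-14:30, 17:00-17:30.
Sofia ∩ Kira ∩ Pablo: 12:30-14:30.
Sofia ∩ Kira ∩ Pablo ∩ Wiremu: 12:30-14:30.
Sofia ∩ Kira ∩ Pablo ∩ Wiremu ∩ Zara: 13:00-14:30.
Sofia ∩ Kira ∩ Pablo ∩ Wiremu ∩ Zara ∩ Wendy: 13:00-14:30.
Sofia ∩ Kira ∩ Pablo ∩ Wiremu ∩ Zara ∩ Wendy ∩ Ines: 13:30-14:30.
So the common availability across everyone is 13:30-14:30.
That's a single block of 60 minutes.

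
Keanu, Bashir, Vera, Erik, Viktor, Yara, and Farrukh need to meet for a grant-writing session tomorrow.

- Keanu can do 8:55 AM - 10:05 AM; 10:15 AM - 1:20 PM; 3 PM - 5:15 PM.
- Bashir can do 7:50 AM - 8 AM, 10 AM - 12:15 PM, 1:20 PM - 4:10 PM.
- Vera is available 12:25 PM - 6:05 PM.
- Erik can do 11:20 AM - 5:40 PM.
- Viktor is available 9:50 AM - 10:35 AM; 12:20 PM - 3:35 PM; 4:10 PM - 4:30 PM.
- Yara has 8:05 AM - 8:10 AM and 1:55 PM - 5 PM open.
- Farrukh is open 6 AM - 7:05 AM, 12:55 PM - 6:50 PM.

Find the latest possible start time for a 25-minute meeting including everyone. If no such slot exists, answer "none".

15:10

Keanu ∩ Bashir: 10:00-10:05, 10:15-12:15, 15:00-16:10.
Keanu ∩ Bashir ∩ Vera: 15:00-16:10.
Keanu ∩ Bashir ∩ Vera ∩ Erik: 15:00-16:10.
Keanu ∩ Bashir ∩ Vera ∩ Erik ∩ Viktor: 15:00-15:35.
Keanu ∩ Bashir ∩ Vera ∩ Erik ∩ Viktor ∩ Yara: 15:00-15:35.
Keanu ∩ Bashir ∩ Vera ∩ Erik ∩ Viktor ∩ Yara ∩ Farrukh: 15:00-15:35.
Those are the intersection windows.
The last common window of at least 25 minutes is 15:00-15:35; a 25-minute meeting can start as late as 15:10 and still end by 15:35.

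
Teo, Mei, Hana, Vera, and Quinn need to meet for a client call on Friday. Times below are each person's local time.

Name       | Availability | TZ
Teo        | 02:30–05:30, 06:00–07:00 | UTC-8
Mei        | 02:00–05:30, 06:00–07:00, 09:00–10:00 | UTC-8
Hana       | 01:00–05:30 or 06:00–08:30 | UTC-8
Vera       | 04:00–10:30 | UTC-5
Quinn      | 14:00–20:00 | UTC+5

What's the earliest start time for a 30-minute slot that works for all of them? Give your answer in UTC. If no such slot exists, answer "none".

Teo in UTC: 10:30-13:30, 14:00-15:00 (add 8h to convert from UTC-8).
Mei in UTC: 10:00-13:30, 14:00-15:00, 17:00-18:00 (add 8h to convert from UTC-8).
Hana in UTC: 09:00-13:30, 14:00-16:30 (add 8h to convert from UTC-8).
Vera in UTC: 09:00-15:30 (add 5h to convert from UTC-5).
Quinn in UTC: 09:00-15:00 (subtract 5h to convert from UTC+5).
Teo ∩ Mei: 10:30-13:30, 14:00-15:00.
Teo ∩ Mei ∩ Hana: 10:30-13:30, 14:00-15:00.
Teo ∩ Mei ∩ Hana ∩ Vera: 10:30-13:30, 14:00-15:00.
Teo ∩ Mei ∩ Hana ∩ Vera ∩ Quinn: 10:30-13:30, 14:00-15:00.
The first common window of at least 30 minutes is 10:30-13:30, so the earliest start is 10:30.

10:30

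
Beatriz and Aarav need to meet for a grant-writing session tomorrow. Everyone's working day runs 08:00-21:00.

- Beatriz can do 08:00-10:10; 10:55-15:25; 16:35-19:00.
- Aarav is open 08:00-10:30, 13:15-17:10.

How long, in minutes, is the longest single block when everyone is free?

Beatriz ∩ Aarav: 08:00-10:10, 13:15-15:25, 16:35-17:10.
Those are the intersection windows.
The longest is 08:00-10:10 at 130 minutes.

130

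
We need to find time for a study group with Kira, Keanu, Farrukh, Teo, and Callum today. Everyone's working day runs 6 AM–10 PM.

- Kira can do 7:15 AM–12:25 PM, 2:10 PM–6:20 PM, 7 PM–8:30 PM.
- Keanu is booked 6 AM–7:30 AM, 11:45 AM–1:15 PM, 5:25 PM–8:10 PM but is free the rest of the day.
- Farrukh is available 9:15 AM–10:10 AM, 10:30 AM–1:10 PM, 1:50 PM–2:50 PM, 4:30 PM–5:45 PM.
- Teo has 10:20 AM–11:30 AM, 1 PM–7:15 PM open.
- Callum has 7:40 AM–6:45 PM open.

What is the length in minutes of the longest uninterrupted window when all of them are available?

Kira free: 07:15-12:25, 14:10-18:20, 19:00-20:30.
Keanu free: 07:30-11:45, 13:15-17:25, 20:10-22:00 (invert busy blocks within the working day).
Farrukh free: 09:15-10:10, 10:30-13:10, 13:50-14:50, 16:30-17:45.
Teo free: 10:20-11:30, 13:00-19:15.
Callum free: 07:40-18:45.
Kira ∩ Keanu: 07:30-11:45, 14:10-17:25, 20:10-20:30.
Kira ∩ Keanu ∩ Farrukh: 09:15-10:10, 10:30-11:45, 14:10-14:50, 16:30-17:25.
Kira ∩ Keanu ∩ Farrukh ∩ Teo: 10:30-11:30, 14:10-14:50, 16:30-17:25.
Kira ∩ Keanu ∩ Farrukh ∩ Teo ∩ Callum: 10:30-11:30, 14:10-14:50, 16:30-17:25.
Those are the intersection windows.
The longest is 10:30-11:30 at 60 minutes.

60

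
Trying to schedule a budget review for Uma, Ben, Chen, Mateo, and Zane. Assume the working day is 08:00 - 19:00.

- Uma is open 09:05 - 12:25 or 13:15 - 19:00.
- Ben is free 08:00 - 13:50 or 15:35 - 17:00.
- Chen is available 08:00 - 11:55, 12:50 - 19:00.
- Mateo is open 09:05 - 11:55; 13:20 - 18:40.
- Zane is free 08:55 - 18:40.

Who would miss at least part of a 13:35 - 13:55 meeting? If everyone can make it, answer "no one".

Ben

Uma: free for 13:35-13:55. Ben: not fully free for 13:35-13:55. Chen: free for 13:35-13:55. Mateo: free for 13:35-13:55. Zane: free for 13:35-13:55.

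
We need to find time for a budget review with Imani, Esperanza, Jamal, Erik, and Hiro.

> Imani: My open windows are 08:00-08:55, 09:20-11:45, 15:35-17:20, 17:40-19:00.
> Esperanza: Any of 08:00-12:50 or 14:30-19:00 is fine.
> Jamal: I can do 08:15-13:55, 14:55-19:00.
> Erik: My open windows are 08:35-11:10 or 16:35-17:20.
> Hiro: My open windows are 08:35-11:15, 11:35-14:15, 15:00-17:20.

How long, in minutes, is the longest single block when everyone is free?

Imani ∩ Esperanza: 08:00-08:55, 09:20-11:45, 15:35-17:20, 17:40-19:00.
Imani ∩ Esperanza ∩ Jamal: 08:15-08:55, 09:20-11:45, 15:35-17:20, 17:40-19:00.
Imani ∩ Esperanza ∩ Jamal ∩ Erik: 08:35-08:55, 09:20-11:10, 16:35-17:20.
Imani ∩ Esperanza ∩ Jamal ∩ Erik ∩ Hiro: 08:35-08:55, 09:20-11:10, 16:35-17:20.
The longest is 09:20-11:10 at 110 minutes.

110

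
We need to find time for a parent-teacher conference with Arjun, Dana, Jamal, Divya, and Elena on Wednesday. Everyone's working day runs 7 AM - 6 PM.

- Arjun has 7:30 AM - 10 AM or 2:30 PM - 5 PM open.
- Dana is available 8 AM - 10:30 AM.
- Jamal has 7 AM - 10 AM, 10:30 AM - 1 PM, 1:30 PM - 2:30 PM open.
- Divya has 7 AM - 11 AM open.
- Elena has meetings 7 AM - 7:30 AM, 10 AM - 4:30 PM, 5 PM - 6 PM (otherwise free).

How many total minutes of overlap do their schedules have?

Arjun free: 07:30-10:00, 14:30-17:00.
Dana free: 08:00-10:30.
Jamal free: 07:00-10:00, 10:30-13:00, 13:30-14:30.
Divya free: 07:00-11:00.
Elena free: 07:30-10:00, 16:30-17:00 (invert busy blocks within the working day).
Arjun ∩ Dana: 08:00-10:00.
Arjun ∩ Dana ∩ Jamal: 08:00-10:00.
Arjun ∩ Dana ∩ Jamal ∩ Divya: 08:00-10:00.
Arjun ∩ Dana ∩ Jamal ∩ Divya ∩ Elena: 08:00-10:00.
That's a single block of 120 minutes.

120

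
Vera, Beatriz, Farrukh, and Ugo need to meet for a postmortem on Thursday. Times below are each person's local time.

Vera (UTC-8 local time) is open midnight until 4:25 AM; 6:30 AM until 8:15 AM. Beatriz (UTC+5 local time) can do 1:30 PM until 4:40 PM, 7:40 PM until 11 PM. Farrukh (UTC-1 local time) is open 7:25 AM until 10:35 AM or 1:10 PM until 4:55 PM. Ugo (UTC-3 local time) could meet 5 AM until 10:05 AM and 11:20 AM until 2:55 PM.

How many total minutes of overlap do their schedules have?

Vera in UTC: 08:00-12:25, 14:30-16:15 (add 8h to convert from UTC-8).
Beatriz in UTC: 08:30-11:40, 14:40-18:00 (subtract 5h to convert from UTC+5).
Farrukh in UTC: 08:25-11:35, 14:10-17:55 (add 1h to convert from UTC-1).
Ugo in UTC: 08:00-13:05, 14:20-17:55 (add 3h to convert from UTC-3).
Vera ∩ Beatriz: 08:30-11:40, 14:40-16:15.
Vera ∩ Beatriz ∩ Farrukh: 08:30-11:35, 14:40-16:15.
Vera ∩ Beatriz ∩ Farrukh ∩ Ugo: 08:30-11:35, 14:40-16:15.
Summing the common windows: 185 + 95 = 280 minutes.

280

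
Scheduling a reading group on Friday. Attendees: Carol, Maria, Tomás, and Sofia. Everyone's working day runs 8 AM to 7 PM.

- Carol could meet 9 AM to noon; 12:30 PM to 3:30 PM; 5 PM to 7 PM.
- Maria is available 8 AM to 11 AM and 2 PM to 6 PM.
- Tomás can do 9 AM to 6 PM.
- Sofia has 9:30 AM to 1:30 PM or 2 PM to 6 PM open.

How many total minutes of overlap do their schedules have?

240

Carol ∩ Maria: 09:00-11:00, 14:00-15:30, 17:00-18:00.
Carol ∩ Maria ∩ Tomás: 09:00-11:00, 14:00-15:30, 17:00-18:00.
Carol ∩ Maria ∩ Tomás ∩ Sofia: 09:30-11:00, 14:00-15:30, 17:00-18:00.
Summing the common windows: 90 + 90 + 60 = 240 minutes.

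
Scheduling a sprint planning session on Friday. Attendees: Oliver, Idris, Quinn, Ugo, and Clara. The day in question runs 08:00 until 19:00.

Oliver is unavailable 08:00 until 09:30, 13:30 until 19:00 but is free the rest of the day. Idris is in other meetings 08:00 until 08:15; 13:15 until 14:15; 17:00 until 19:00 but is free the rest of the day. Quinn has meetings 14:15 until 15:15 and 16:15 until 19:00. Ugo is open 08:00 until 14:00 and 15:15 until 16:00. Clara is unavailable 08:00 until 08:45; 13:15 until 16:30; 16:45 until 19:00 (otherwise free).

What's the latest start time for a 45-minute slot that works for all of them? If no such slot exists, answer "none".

Oliver free: 09:30-13:30 (invert busy blocks within the working day).
Idris free: 08:15-13:15, 14:15-17:00 (invert busy blocks within the working day).
Quinn free: 08:00-14:15, 15:15-16:15 (invert busy blocks within the working day).
Ugo free: 08:00-14:00, 15:15-16:00.
Clara free: 08:45-13:15, 16:30-16:45 (invert busy blocks within the working day).
Oliver ∩ Idris: 09:30-13:15.
Oliver ∩ Idris ∩ Quinn: 09:30-13:15.
Oliver ∩ Idris ∩ Quinn ∩ Ugo: 09:30-13:15.
Oliver ∩ Idris ∩ Quinn ∩ Ugo ∩ Clara: 09:30-13:15.
Those are the intersection windows.
The last common window of at least 45 minutes is 09:30-13:15; a 45-minute meeting can start as late as 12:30 and still end by 13:15.

12:30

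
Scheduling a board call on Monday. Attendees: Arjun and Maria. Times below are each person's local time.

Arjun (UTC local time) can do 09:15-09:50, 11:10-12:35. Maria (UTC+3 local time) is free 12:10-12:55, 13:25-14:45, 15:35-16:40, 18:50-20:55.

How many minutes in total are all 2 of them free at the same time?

70

Arjun in UTC: 09:15-09:50, 11:10-12:35.
Maria in UTC: 09:10-09:55, 10:25-11:45, 12:35-13:40, 15:50-17:55 (subtract 3h to convert from UTC+3).
Arjun ∩ Maria: 09:15-09:50, 11:10-11:45.
Summing the common windows: 35 + 35 = 70 minutes.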